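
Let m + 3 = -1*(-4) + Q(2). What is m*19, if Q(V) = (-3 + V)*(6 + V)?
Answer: -133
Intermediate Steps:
m = -7 (m = -3 + (-1*(-4) + (-18 + 2² + 3*2)) = -3 + (4 + (-18 + 4 + 6)) = -3 + (4 - 8) = -3 - 4 = -7)
m*19 = -7*19 = -133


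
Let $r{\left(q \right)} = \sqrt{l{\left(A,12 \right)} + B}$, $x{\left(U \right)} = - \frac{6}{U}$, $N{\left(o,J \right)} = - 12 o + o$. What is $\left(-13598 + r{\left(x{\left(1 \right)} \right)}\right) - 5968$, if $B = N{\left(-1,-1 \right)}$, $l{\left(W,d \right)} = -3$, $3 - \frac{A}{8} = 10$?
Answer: $-19566 + 2 \sqrt{2} \approx -19563.0$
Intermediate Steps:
$A = -56$ ($A = 24 - 80 = -56$)
$N{\left(o,J \right)} = - 11 o$
$B = 11$ ($B = \left(-11\right) \left(-1\right) = 11$)
$r{\left(q \right)} = 2 \sqrt{2}$ ($r{\left(q \right)} = \sqrt{-3 + 11} = \sqrt{8} = 2 \sqrt{2}$)
$\left(-13598 + r{\left(x{\left(1 \right)} \right)}\right) - 5968 = \left(-13598 + 2 \sqrt{2}\right) - 5968 = -19566 + 2 \sqrt{2}$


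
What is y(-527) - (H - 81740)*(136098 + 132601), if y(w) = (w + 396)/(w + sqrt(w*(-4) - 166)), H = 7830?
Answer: 5477003810230867/275787 + 131*sqrt(1942)/275787 ≈ 1.9860e+10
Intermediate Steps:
y(w) = (396 + w)/(w + sqrt(-166 - 4*w)) (y(w) = (396 + w)/(w + sqrt(-4*w - 166)) = (396 + w)/(w + sqrt(-166 - 4*w)))
y(-527) - (H - 81740)*(136098 + 132601) = (396 - 527)/(-527 + sqrt(2)*sqrt(-83 - 2*(-527))) - (7830 - 81740)*(136098 + 132601) = -131/(-527 + sqrt(2)*sqrt(-83 + 1054)) - (-73910)*268699 = -131/(-527 + sqrt(2)*sqrt(971)) - 1*(-19859543090) = -131/(-527 + sqrt(1942)) + 19859543090 = 19859543090 - 131/(-527 + sqrt(1942))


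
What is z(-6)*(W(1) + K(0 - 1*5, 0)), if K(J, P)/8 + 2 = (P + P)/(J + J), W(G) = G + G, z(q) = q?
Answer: 84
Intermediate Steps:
W(G) = 2*G
K(J, P) = -16 + 8*P/J (K(J, P) = -16 + 8*((P + P)/(J + J)) = -16 + 8*((2*P)/((2*J))) = -16 + 8*((2*P)*(1/(2*J))) = -16 + 8*(P/J) = -16 + 8*P/J)
z(-6)*(W(1) + K(0 - 1*5, 0)) = -6*(2*1 + (-16 + 8*0/(0 - 1*5))) = -6*(2 + (-16 + 8*0/(0 - 5))) = -6*(2 + (-16 + 8*0/(-5))) = -6*(2 + (-16 + 8*0*(-⅕))) = -6*(2 + (-16 + 0)) = -6*(2 - 16) = -6*(-14) = 84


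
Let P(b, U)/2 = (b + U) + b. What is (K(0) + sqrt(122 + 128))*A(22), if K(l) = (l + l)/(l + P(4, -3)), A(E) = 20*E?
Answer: 2200*sqrt(10) ≈ 6957.0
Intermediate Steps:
P(b, U) = 2*U + 4*b (P(b, U) = 2*((b + U) + b) = 2*((U + b) + b) = 2*(U + 2*b) = 2*U + 4*b)
K(l) = 2*l/(10 + l) (K(l) = (l + l)/(l + (2*(-3) + 4*4)) = (2*l)/(l + (-6 + 16)) = (2*l)/(l + 10) = (2*l)/(10 + l) = 2*l/(10 + l))
(K(0) + sqrt(122 + 128))*A(22) = (2*0/(10 + 0) + sqrt(122 + 128))*(20*22) = (2*0/10 + sqrt(250))*440 = (2*0*(1/10) + 5*sqrt(10))*440 = (0 + 5*sqrt(10))*440 = (5*sqrt(10))*440 = 2200*sqrt(10)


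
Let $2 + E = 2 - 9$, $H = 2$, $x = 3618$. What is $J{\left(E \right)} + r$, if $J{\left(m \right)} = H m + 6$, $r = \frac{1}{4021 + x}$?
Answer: $- \frac{91667}{7639} \approx -12.0$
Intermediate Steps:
$r = \frac{1}{7639}$ ($r = \frac{1}{4021 + 3618} = \frac{1}{7639} \approx 0.00013091$)
$E = -9$ ($E = -2 + \left(2 - 9\right) = -2 - 7 = -9$)
$J{\left(m \right)} = 6 + 2 m$ ($J{\left(m \right)} = 2 m + 6 = 6 + 2 m$)
$J{\left(E \right)} + r = \left(6 + 2 \left(-9\right)\right) + \frac{1}{7639} = \left(6 - 18\right) + \frac{1}{7639} = -12 + \frac{1}{7639} = - \frac{91667}{7639}$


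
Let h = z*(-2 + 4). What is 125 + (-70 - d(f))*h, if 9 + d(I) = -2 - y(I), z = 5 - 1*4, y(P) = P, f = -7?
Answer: -7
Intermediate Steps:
z = 1 (z = 5 - 4 = 1)
d(I) = -11 - I (d(I) = -9 + (-2 - I) = -11 - I)
h = 2 (h = 1*(-2 + 4) = 1*2 = 2)
125 + (-70 - d(f))*h = 125 + (-70 - (-11 - 1*(-7)))*2 = 125 + (-70 - (-11 + 7))*2 = 125 + (-70 - 1*(-4))*2 = 125 + (-70 + 4)*2 = 125 - 66*2 = 125 - 132 = -7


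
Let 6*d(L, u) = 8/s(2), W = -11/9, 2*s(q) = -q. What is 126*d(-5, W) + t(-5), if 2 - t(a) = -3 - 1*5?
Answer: -158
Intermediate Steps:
t(a) = 10 (t(a) = 2 - (-3 - 1*5) = 2 - (-3 - 5) = 2 - 1*(-8) = 2 + 8 = 10)
s(q) = -q/2 (s(q) = (-q)/2 = -q/2)
W = -11/9 (W = -11*⅑ = -11/9 ≈ -1.2222)
d(L, u) = -4/3 (d(L, u) = (8/((-½*2)))/6 = (8/(-1))/6 = (8*(-1))/6 = (⅙)*(-8) = -4/3)
126*d(-5, W) + t(-5) = 126*(-4/3) + 10 = -168 + 10 = -158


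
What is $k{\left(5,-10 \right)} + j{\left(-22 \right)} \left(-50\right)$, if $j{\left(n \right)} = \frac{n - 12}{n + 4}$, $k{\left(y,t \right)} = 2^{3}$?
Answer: $- \frac{778}{9} \approx -86.444$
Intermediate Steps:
$k{\left(y,t \right)} = 8$
$j{\left(n \right)} = \frac{-12 + n}{4 + n}$
$k{\left(5,-10 \right)} + j{\left(-22 \right)} \left(-50\right) = 8 + \frac{-12 - 22}{4 - 22} \left(-50\right) = 8 + \frac{1}{-18} \left(-34\right) \left(-50\right) = 8 + \left(- \frac{1}{18}\right) \left(-34\right) \left(-50\right) = 8 + \frac{17}{9} \left(-50\right) = 8 - \frac{850}{9} = - \frac{778}{9}$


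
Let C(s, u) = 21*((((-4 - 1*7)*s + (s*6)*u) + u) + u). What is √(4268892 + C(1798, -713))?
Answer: 2*I*√39426279 ≈ 12558.0*I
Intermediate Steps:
C(s, u) = -231*s + 42*u + 126*s*u (C(s, u) = 21*((((-4 - 7)*s + (6*s)*u) + u) + u) = 21*(((-11*s + 6*s*u) + u) + u) = 21*((u - 11*s + 6*s*u) + u) = 21*(-11*s + 2*u + 6*s*u) = -231*s + 42*u + 126*s*u)
√(4268892 + C(1798, -713)) = √(4268892 + (-231*1798 + 42*(-713) + 126*1798*(-713))) = √(4268892 + (-415338 - 29946 - 161528724)) = √(4268892 - 161974008) = √(-157705116) = 2*I*√39426279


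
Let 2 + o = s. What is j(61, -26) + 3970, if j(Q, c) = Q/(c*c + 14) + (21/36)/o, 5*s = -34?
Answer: 241059743/60720 ≈ 3970.0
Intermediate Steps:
s = -34/5 (s = (⅕)*(-34) = -34/5 ≈ -6.8000)
o = -44/5 (o = -2 - 34/5 = -44/5 ≈ -8.8000)
j(Q, c) = -35/528 + Q/(14 + c²) (j(Q, c) = Q/(c*c + 14) + (21/36)/(-44/5) = Q/(c² + 14) + (21*(1/36))*(-5/44) = Q/(14 + c²) + (7/12)*(-5/44) = Q/(14 + c²) - 35/528 = -35/528 + Q/(14 + c²))
j(61, -26) + 3970 = (-490 - 35*(-26)² + 528*61)/(528*(14 + (-26)²)) + 3970 = (-490 - 35*676 + 32208)/(528*(14 + 676)) + 3970 = (1/528)*(-490 - 23660 + 32208)/690 + 3970 = (1/528)*(1/690)*8058 + 3970 = 1343/60720 + 3970 = 241059743/60720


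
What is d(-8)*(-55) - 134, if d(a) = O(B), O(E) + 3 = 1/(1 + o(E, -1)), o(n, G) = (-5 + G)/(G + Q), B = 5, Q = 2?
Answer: 42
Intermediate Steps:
o(n, G) = (-5 + G)/(2 + G) (o(n, G) = (-5 + G)/(G + 2) = (-5 + G)/(2 + G))
O(E) = -16/5 (O(E) = -3 + 1/(1 + (-5 - 1)/(2 - 1)) = -3 + 1/(1 - 6/1) = -3 + 1/(1 + 1*(-6)) = -3 + 1/(1 - 6) = -3 + 1/(-5) = -3 - ⅕ = -16/5)
d(a) = -16/5
d(-8)*(-55) - 134 = -16/5*(-55) - 134 = 176 - 134 = 42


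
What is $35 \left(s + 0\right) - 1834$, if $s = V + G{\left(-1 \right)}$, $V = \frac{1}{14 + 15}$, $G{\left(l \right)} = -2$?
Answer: $- \frac{55181}{29} \approx -1902.8$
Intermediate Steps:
$V = \frac{1}{29} \approx 0.034483$
$s = - \frac{57}{29}$ ($s = \frac{1}{29} - 2 = - \frac{57}{29} \approx -1.9655$)
$35 \left(s + 0\right) - 1834 = 35 \left(- \frac{57}{29} + 0\right) - 1834 = 35 \left(- \frac{57}{29}\right) - 1834 = - \frac{1995}{29} - 1834 = - \frac{55181}{29}$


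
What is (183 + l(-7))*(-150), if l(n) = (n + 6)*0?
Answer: -27450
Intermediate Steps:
l(n) = 0 (l(n) = (6 + n)*0 = 0)
(183 + l(-7))*(-150) = (183 + 0)*(-150) = 183*(-150) = -27450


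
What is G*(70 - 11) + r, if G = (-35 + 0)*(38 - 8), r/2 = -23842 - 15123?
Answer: -139880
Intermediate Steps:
r = -77930 (r = 2*(-23842 - 15123) = 2*(-38965) = -77930)
G = -1050 (G = -35*30 = -1050)
G*(70 - 11) + r = -1050*(70 - 11) - 77930 = -1050*59 - 77930 = -61950 - 77930 = -139880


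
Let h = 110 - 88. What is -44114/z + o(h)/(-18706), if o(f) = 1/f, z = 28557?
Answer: -18154351205/11752119324 ≈ -1.5448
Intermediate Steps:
h = 22
-44114/z + o(h)/(-18706) = -44114/28557 + 1/(22*(-18706)) = -44114*1/28557 + (1/22)*(-1/18706) = -44114/28557 - 1/411532 = -18154351205/11752119324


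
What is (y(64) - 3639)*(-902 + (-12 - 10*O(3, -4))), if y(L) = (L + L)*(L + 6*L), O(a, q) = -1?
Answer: -48549320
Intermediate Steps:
y(L) = 14*L**2 (y(L) = (2*L)*(7*L) = 14*L**2)
(y(64) - 3639)*(-902 + (-12 - 10*O(3, -4))) = (14*64**2 - 3639)*(-902 + (-12 - 10*(-1))) = (14*4096 - 3639)*(-902 + (-12 + 10)) = (57344 - 3639)*(-902 - 2) = 53705*(-904) = -48549320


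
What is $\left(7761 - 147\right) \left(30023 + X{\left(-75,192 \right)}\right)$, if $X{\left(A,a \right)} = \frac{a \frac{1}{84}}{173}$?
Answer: $\frac{276828814566}{1211} \approx 2.286 \cdot 10^{8}$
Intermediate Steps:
$X{\left(A,a \right)} = \frac{a}{14532}$ ($X{\left(A,a \right)} = a \frac{1}{84} \cdot \frac{1}{173} = \frac{a}{84} \cdot \frac{1}{173} = \frac{a}{14532}$)
$\left(7761 - 147\right) \left(30023 + X{\left(-75,192 \right)}\right) = \left(7761 - 147\right) \left(30023 + \frac{1}{14532} \cdot 192\right) = 7614 \left(30023 + \frac{16}{1211}\right) = 7614 \cdot \frac{36357869}{1211} = \frac{276828814566}{1211}$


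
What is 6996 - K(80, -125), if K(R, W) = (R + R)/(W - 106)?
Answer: 1616236/231 ≈ 6996.7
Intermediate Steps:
K(R, W) = 2*R/(-106 + W) (K(R, W) = (2*R)/(-106 + W) = 2*R/(-106 + W))
6996 - K(80, -125) = 6996 - 2*80/(-106 - 125) = 6996 - 2*80/(-231) = 6996 - 2*80*(-1)/231 = 6996 - 1*(-160/231) = 6996 + 160/231 = 1616236/231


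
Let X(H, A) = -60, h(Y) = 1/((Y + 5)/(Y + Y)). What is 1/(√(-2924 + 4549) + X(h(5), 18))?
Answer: -12/395 - √65/395 ≈ -0.050791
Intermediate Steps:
h(Y) = 2*Y/(5 + Y) (h(Y) = 1/((5 + Y)/((2*Y))) = 1/((5 + Y)*(1/(2*Y))) = 1/((5 + Y)/(2*Y)) = 2*Y/(5 + Y))
1/(√(-2924 + 4549) + X(h(5), 18)) = 1/(√(-2924 + 4549) - 60) = 1/(√1625 - 60) = 1/(5*√65 - 60) = 1/(-60 + 5*√65)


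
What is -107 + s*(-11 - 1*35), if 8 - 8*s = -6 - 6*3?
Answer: -291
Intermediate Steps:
s = 4 (s = 1 - (-6 - 6*3)/8 = 1 - (-6 - 18)/8 = 1 - ⅛*(-24) = 1 + 3 = 4)
-107 + s*(-11 - 1*35) = -107 + 4*(-11 - 1*35) = -107 + 4*(-11 - 35) = -107 + 4*(-46) = -107 - 184 = -291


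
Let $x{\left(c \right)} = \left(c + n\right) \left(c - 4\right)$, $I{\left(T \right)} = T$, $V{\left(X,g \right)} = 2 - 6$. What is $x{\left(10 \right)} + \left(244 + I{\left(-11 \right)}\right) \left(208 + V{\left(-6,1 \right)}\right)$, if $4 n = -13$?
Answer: $\frac{95145}{2} \approx 47573.0$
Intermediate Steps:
$n = - \frac{13}{4}$ ($n = \frac{1}{4} \left(-13\right) = - \frac{13}{4} \approx -3.25$)
$V{\left(X,g \right)} = -4$ ($V{\left(X,g \right)} = 2 - 6 = -4$)
$x{\left(c \right)} = \left(-4 + c\right) \left(- \frac{13}{4} + c\right)$ ($x{\left(c \right)} = \left(c - \frac{13}{4}\right) \left(c - 4\right) = \left(- \frac{13}{4} + c\right) \left(-4 + c\right) = \left(-4 + c\right) \left(- \frac{13}{4} + c\right)$)
$x{\left(10 \right)} + \left(244 + I{\left(-11 \right)}\right) \left(208 + V{\left(-6,1 \right)}\right) = \left(13 + 10^{2} - \frac{145}{2}\right) + \left(244 - 11\right) \left(208 - 4\right) = \left(13 + 100 - \frac{145}{2}\right) + 233 \cdot 204 = \frac{81}{2} + 47532 = \frac{95145}{2}$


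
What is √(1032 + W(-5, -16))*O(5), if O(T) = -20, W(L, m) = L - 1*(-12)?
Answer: -20*√1039 ≈ -644.67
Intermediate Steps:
W(L, m) = 12 + L (W(L, m) = L + 12 = 12 + L)
√(1032 + W(-5, -16))*O(5) = √(1032 + (12 - 5))*(-20) = √(1032 + 7)*(-20) = √1039*(-20) = -20*√1039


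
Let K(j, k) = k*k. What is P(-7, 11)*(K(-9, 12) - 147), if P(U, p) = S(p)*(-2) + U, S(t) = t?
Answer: 87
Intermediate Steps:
K(j, k) = k²
P(U, p) = U - 2*p (P(U, p) = p*(-2) + U = -2*p + U = U - 2*p)
P(-7, 11)*(K(-9, 12) - 147) = (-7 - 2*11)*(12² - 147) = (-7 - 22)*(144 - 147) = -29*(-3) = 87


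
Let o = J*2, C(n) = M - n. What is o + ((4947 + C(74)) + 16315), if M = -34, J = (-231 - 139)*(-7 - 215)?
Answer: 185434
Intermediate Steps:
J = 82140 (J = -370*(-222) = 82140)
C(n) = -34 - n
o = 164280 (o = 82140*2 = 164280)
o + ((4947 + C(74)) + 16315) = 164280 + ((4947 + (-34 - 1*74)) + 16315) = 164280 + ((4947 + (-34 - 74)) + 16315) = 164280 + ((4947 - 108) + 16315) = 164280 + (4839 + 16315) = 164280 + 21154 = 185434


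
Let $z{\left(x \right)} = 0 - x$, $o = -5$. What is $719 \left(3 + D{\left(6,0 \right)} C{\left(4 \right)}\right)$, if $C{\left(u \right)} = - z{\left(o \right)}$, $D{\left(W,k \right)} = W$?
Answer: $-19413$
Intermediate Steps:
$z{\left(x \right)} = - x$
$C{\left(u \right)} = -5$ ($C{\left(u \right)} = - \left(-1\right) \left(-5\right) = \left(-1\right) 5 = -5$)
$719 \left(3 + D{\left(6,0 \right)} C{\left(4 \right)}\right) = 719 \left(3 + 6 \left(-5\right)\right) = 719 \left(3 - 30\right) = 719 \left(-27\right) = -19413$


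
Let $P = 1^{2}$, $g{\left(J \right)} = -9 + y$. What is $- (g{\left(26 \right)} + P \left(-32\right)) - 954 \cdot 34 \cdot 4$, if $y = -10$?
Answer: $-129693$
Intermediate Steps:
$g{\left(J \right)} = -19$ ($g{\left(J \right)} = -9 - 10 = -19$)
$P = 1$
$- (g{\left(26 \right)} + P \left(-32\right)) - 954 \cdot 34 \cdot 4 = - (-19 + 1 \left(-32\right)) - 954 \cdot 34 \cdot 4 = - (-19 - 32) - 129744 = \left(-1\right) \left(-51\right) - 129744 = 51 - 129744 = -129693$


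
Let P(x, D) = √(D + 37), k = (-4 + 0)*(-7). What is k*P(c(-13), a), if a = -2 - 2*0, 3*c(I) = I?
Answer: 28*√35 ≈ 165.65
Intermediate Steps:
c(I) = I/3
k = 28 (k = -4*(-7) = 28)
a = -2 (a = -2 + 0 = -2)
P(x, D) = √(37 + D)
k*P(c(-13), a) = 28*√(37 - 2) = 28*√35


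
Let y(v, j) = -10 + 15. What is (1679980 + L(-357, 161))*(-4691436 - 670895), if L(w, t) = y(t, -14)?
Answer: -9008635645035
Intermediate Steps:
y(v, j) = 5
L(w, t) = 5
(1679980 + L(-357, 161))*(-4691436 - 670895) = (1679980 + 5)*(-4691436 - 670895) = 1679985*(-5362331) = -9008635645035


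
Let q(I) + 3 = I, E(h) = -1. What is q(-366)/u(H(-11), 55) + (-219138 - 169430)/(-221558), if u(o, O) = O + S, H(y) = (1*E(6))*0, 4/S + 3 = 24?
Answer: -633251315/128392861 ≈ -4.9321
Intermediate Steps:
S = 4/21 (S = 4/(-3 + 24) = 4/21 ≈ 0.19048)
q(I) = -3 + I
H(y) = 0 (H(y) = (1*(-1))*0 = -1*0 = 0)
u(o, O) = 4/21 + O (u(o, O) = O + 4/21 = 4/21 + O)
q(-366)/u(H(-11), 55) + (-219138 - 169430)/(-221558) = (-3 - 366)/(4/21 + 55) + (-219138 - 169430)/(-221558) = -369/1159/21 - 388568*(-1/221558) = -369*21/1159 + 194284/110779 = -7749/1159 + 194284/110779 = -633251315/128392861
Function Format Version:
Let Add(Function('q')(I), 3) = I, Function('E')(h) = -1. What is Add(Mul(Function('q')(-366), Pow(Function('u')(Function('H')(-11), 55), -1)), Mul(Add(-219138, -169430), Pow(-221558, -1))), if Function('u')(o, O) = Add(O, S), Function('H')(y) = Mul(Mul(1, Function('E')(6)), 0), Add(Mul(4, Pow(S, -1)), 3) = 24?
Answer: Rational(-633251315, 128392861) ≈ -4.9321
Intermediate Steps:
S = Rational(4, 21) (S = Mul(4, Pow(Add(-3, 24), -1)) = Mul(4, Pow(21, -1)) = Mul(4, Rational(1, 21)) = Rational(4, 21) ≈ 0.19048)
Function('q')(I) = Add(-3, I)
Function('H')(y) = 0 (Function('H')(y) = Mul(Mul(1, -1), 0) = Mul(-1, 0) = 0)
Function('u')(o, O) = Add(Rational(4, 21), O) (Function('u')(o, O) = Add(O, Rational(4, 21)) = Add(Rational(4, 21), O))
Add(Mul(Function('q')(-366), Pow(Function('u')(Function('H')(-11), 55), -1)), Mul(Add(-219138, -169430), Pow(-221558, -1))) = Add(Mul(Add(-3, -366), Pow(Add(Rational(4, 21), 55), -1)), Mul(Add(-219138, -169430), Pow(-221558, -1))) = Add(Mul(-369, Pow(Rational(1159, 21), -1)), Mul(-388568, Rational(-1, 221558))) = Add(Mul(-369, Rational(21, 1159)), Rational(194284, 110779)) = Add(Rational(-7749, 1159), Rational(194284, 110779)) = Rational(-633251315, 128392861)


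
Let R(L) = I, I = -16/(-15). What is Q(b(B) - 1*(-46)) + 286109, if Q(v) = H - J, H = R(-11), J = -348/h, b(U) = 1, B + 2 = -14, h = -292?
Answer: 313289218/1095 ≈ 2.8611e+5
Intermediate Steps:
B = -16 (B = -2 - 14 = -16)
J = 87/73 (J = -348/(-292) = -348*(-1/292) = 87/73 ≈ 1.1918)
I = 16/15 (I = -16*(-1/15) = 16/15 ≈ 1.0667)
R(L) = 16/15
H = 16/15 ≈ 1.0667
Q(v) = -137/1095 (Q(v) = 16/15 - 1*87/73 = 16/15 - 87/73 = -137/1095)
Q(b(B) - 1*(-46)) + 286109 = -137/1095 + 286109 = 313289218/1095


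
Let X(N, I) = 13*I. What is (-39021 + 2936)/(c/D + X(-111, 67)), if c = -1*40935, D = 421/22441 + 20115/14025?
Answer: 1100123972360/832357692289 ≈ 1.3217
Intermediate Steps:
D = 30487016/20982335 (D = 421*(1/22441) + 20115*(1/14025) = 421/22441 + 1341/935 = 30487016/20982335 ≈ 1.4530)
c = -40935
(-39021 + 2936)/(c/D + X(-111, 67)) = (-39021 + 2936)/(-40935/30487016/20982335 + 13*67) = -36085/(-40935*20982335/30487016 + 871) = -36085/(-858911883225/30487016 + 871) = -36085/(-832357692289/30487016) = -36085*(-30487016/832357692289) = 1100123972360/832357692289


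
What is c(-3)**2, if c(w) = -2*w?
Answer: 36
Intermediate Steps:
c(-3)**2 = (-2*(-3))**2 = 6**2 = 36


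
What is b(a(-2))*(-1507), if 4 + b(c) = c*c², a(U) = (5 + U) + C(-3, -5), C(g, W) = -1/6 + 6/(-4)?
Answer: 66308/27 ≈ 2455.9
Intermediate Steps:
C(g, W) = -5/3 (C(g, W) = -1*⅙ + 6*(-¼) = -⅙ - 3/2 = -5/3)
a(U) = 10/3 + U (a(U) = (5 + U) - 5/3 = 10/3 + U)
b(c) = -4 + c³ (b(c) = -4 + c*c² = -4 + c³)
b(a(-2))*(-1507) = (-4 + (10/3 - 2)³)*(-1507) = (-4 + (4/3)³)*(-1507) = (-4 + 64/27)*(-1507) = -44/27*(-1507) = 66308/27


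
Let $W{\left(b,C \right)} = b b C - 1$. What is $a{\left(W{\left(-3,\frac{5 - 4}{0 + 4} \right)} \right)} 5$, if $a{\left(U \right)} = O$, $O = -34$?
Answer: $-170$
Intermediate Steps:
$W{\left(b,C \right)} = -1 + C b^{2}$ ($W{\left(b,C \right)} = b^{2} C - 1 = C b^{2} - 1 = -1 + C b^{2}$)
$a{\left(U \right)} = -34$
$a{\left(W{\left(-3,\frac{5 - 4}{0 + 4} \right)} \right)} 5 = \left(-34\right) 5 = -170$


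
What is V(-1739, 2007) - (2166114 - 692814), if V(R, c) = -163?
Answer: -1473463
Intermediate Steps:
V(-1739, 2007) - (2166114 - 692814) = -163 - (2166114 - 692814) = -163 - 1*1473300 = -163 - 1473300 = -1473463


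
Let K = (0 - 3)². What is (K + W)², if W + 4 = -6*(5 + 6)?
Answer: 3721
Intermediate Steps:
W = -70 (W = -4 - 6*(5 + 6) = -4 - 6*11 = -4 - 66 = -70)
K = 9 (K = (-3)² = 9)
(K + W)² = (9 - 70)² = (-61)² = 3721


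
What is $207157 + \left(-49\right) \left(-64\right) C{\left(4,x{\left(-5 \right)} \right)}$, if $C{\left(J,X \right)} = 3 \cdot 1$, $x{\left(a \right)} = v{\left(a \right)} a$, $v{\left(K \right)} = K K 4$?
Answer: $216565$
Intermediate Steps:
$v{\left(K \right)} = 4 K^{2}$ ($v{\left(K \right)} = K^{2} \cdot 4 = 4 K^{2}$)
$x{\left(a \right)} = 4 a^{3}$ ($x{\left(a \right)} = 4 a^{2} a = 4 a^{3}$)
$C{\left(J,X \right)} = 3$
$207157 + \left(-49\right) \left(-64\right) C{\left(4,x{\left(-5 \right)} \right)} = 207157 + \left(-49\right) \left(-64\right) 3 = 207157 + 3136 \cdot 3 = 207157 + 9408 = 216565$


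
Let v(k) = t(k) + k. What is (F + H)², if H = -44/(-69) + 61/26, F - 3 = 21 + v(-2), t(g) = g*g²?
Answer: 928359961/3218436 ≈ 288.45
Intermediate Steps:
t(g) = g³
v(k) = k + k³ (v(k) = k³ + k = k + k³)
F = 14 (F = 3 + (21 + (-2 + (-2)³)) = 3 + (21 + (-2 - 8)) = 3 + (21 - 10) = 3 + 11 = 14)
H = 5353/1794 (H = -44*(-1/69) + 61*(1/26) = 44/69 + 61/26 = 5353/1794 ≈ 2.9838)
(F + H)² = (14 + 5353/1794)² = (30469/1794)² = 928359961/3218436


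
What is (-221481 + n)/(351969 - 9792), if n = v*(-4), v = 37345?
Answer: -370861/342177 ≈ -1.0838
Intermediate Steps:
n = -149380 (n = 37345*(-4) = -149380)
(-221481 + n)/(351969 - 9792) = (-221481 - 149380)/(351969 - 9792) = -370861/342177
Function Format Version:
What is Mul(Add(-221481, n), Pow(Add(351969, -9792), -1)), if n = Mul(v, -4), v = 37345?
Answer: Rational(-370861, 342177) ≈ -1.0838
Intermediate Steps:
n = -149380 (n = Mul(37345, -4) = -149380)
Mul(Add(-221481, n), Pow(Add(351969, -9792), -1)) = Mul(Add(-221481, -149380), Pow(Add(351969, -9792), -1)) = Mul(-370861, Pow(342177, -1)) = Mul(-370861, Rational(1, 342177)) = Rational(-370861, 342177)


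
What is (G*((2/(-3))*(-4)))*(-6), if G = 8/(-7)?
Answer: 128/7 ≈ 18.286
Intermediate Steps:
G = -8/7 (G = 8*(-⅐) = -8/7 ≈ -1.1429)
(G*((2/(-3))*(-4)))*(-6) = -8*2/(-3)*(-4)/7*(-6) = -8*2*(-⅓)*(-4)/7*(-6) = -(-16)*(-4)/21*(-6) = -8/7*8/3*(-6) = -64/21*(-6) = 128/7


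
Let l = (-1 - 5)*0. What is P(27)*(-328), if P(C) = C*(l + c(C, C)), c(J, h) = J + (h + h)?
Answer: -717336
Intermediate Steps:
c(J, h) = J + 2*h
l = 0 (l = -6*0 = 0)
P(C) = 3*C² (P(C) = C*(0 + (C + 2*C)) = C*(0 + 3*C) = C*(3*C) = 3*C²)
P(27)*(-328) = (3*27²)*(-328) = (3*729)*(-328) = 2187*(-328) = -717336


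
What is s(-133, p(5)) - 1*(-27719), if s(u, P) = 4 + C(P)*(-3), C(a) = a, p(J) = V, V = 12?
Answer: 27687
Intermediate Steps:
p(J) = 12
s(u, P) = 4 - 3*P (s(u, P) = 4 + P*(-3) = 4 - 3*P)
s(-133, p(5)) - 1*(-27719) = (4 - 3*12) - 1*(-27719) = (4 - 36) + 27719 = -32 + 27719 = 27687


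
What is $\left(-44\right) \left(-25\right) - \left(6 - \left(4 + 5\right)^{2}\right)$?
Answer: $1175$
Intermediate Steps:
$\left(-44\right) \left(-25\right) - \left(6 - \left(4 + 5\right)^{2}\right) = 1100 - \left(6 - 9^{2}\right) = 1100 + \left(1 \cdot 81 - 6\right) = 1100 + \left(81 - 6\right) = 1100 + 75 = 1175$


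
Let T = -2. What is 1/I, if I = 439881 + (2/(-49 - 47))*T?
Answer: 24/10557145 ≈ 2.2733e-6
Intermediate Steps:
I = 10557145/24 (I = 439881 + (2/(-49 - 47))*(-2) = 439881 + (2/(-96))*(-2) = 439881 - 1/96*2*(-2) = 439881 - 1/48*(-2) = 439881 + 1/24 = 10557145/24 ≈ 4.3988e+5)
1/I = 1/(10557145/24) = 24/10557145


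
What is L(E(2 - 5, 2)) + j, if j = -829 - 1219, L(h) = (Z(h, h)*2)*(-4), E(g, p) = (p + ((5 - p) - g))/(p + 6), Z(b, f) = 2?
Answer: -2064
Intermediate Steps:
E(g, p) = (5 - g)/(6 + p) (E(g, p) = (p + (5 - g - p))/(6 + p) = (5 - g)/(6 + p))
L(h) = -16 (L(h) = (2*2)*(-4) = 4*(-4) = -16)
j = -2048
L(E(2 - 5, 2)) + j = -16 - 2048 = -2064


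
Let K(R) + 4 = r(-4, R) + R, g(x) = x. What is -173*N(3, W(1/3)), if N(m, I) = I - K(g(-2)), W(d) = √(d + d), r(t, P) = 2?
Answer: -692 - 173*√6/3 ≈ -833.25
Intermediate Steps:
K(R) = -2 + R (K(R) = -4 + (2 + R) = -2 + R)
W(d) = √2*√d (W(d) = √(2*d) = √2*√d)
N(m, I) = 4 + I (N(m, I) = I - (-2 - 2) = I - 1*(-4) = I + 4 = 4 + I)
-173*N(3, W(1/3)) = -173*(4 + √2*√(1/3)) = -173*(4 + √2*√(⅓)) = -173*(4 + √2*(√3/3)) = -173*(4 + √6/3) = -692 - 173*√6/3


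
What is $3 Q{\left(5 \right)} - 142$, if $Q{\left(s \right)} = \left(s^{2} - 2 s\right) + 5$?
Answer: $-82$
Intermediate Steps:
$Q{\left(s \right)} = 5 + s^{2} - 2 s$
$3 Q{\left(5 \right)} - 142 = 3 \left(5 + 5^{2} - 10\right) - 142 = 3 \left(5 + 25 - 10\right) - 142 = 3 \cdot 20 - 142 = 60 - 142 = -82$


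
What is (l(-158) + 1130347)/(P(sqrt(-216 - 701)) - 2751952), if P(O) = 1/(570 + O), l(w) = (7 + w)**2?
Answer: 1153148*(-sqrt(917) + 570*I)/(-1568612639*I + 2751952*sqrt(917)) ≈ -0.41903 + 1.4552e-11*I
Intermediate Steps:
(l(-158) + 1130347)/(P(sqrt(-216 - 701)) - 2751952) = ((7 - 158)**2 + 1130347)/(1/(570 + sqrt(-216 - 701)) - 2751952) = ((-151)**2 + 1130347)/(1/(570 + sqrt(-917)) - 2751952) = (22801 + 1130347)/(1/(570 + I*sqrt(917)) - 2751952) = 1153148/(-2751952 + 1/(570 + I*sqrt(917)))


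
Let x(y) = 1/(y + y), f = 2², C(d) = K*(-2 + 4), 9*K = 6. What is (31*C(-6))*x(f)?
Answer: 31/6 ≈ 5.1667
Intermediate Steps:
K = ⅔ (K = (⅑)*6 = ⅔ ≈ 0.66667)
C(d) = 4/3 (C(d) = 2*(-2 + 4)/3 = (⅔)*2 = 4/3)
f = 4
x(y) = 1/(2*y)
(31*C(-6))*x(f) = (31*(4/3))*((½)/4) = 124*((½)*(¼))/3 = (124/3)*(⅛) = 31/6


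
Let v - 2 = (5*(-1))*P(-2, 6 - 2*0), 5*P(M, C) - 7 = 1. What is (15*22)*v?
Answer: -1980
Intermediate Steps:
P(M, C) = 8/5 (P(M, C) = 7/5 + (1/5)*1 = 7/5 + 1/5 = 8/5)
v = -6 (v = 2 + (5*(-1))*(8/5) = 2 - 5*8/5 = 2 - 8 = -6)
(15*22)*v = (15*22)*(-6) = 330*(-6) = -1980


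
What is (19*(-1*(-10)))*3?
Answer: 570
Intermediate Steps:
(19*(-1*(-10)))*3 = (19*10)*3 = 190*3 = 570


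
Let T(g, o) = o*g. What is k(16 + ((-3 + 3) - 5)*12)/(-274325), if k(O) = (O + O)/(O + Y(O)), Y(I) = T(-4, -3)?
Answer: -11/1097300 ≈ -1.0025e-5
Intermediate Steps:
T(g, o) = g*o
Y(I) = 12 (Y(I) = -4*(-3) = 12)
k(O) = 2*O/(12 + O) (k(O) = (O + O)/(O + 12) = (2*O)/(12 + O) = 2*O/(12 + O))
k(16 + ((-3 + 3) - 5)*12)/(-274325) = (2*(16 + ((-3 + 3) - 5)*12)/(12 + (16 + ((-3 + 3) - 5)*12)))/(-274325) = (2*(16 + (0 - 5)*12)/(12 + (16 + (0 - 5)*12)))*(-1/274325) = (2*(16 - 5*12)/(12 + (16 - 5*12)))*(-1/274325) = (2*(16 - 60)/(12 + (16 - 60)))*(-1/274325) = (2*(-44)/(12 - 44))*(-1/274325) = (2*(-44)/(-32))*(-1/274325) = (2*(-44)*(-1/32))*(-1/274325) = (11/4)*(-1/274325) = -11/1097300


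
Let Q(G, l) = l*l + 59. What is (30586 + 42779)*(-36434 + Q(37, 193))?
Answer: 64121010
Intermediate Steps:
Q(G, l) = 59 + l² (Q(G, l) = l² + 59 = 59 + l²)
(30586 + 42779)*(-36434 + Q(37, 193)) = (30586 + 42779)*(-36434 + (59 + 193²)) = 73365*(-36434 + (59 + 37249)) = 73365*(-36434 + 37308) = 73365*874 = 64121010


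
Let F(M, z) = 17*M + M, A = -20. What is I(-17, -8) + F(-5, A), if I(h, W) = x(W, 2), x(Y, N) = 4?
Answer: -86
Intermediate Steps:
I(h, W) = 4
F(M, z) = 18*M
I(-17, -8) + F(-5, A) = 4 + 18*(-5) = 4 - 90 = -86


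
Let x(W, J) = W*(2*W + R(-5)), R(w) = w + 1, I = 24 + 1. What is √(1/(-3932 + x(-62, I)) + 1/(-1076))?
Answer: I*√49276227/269269 ≈ 0.026069*I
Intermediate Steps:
I = 25
R(w) = 1 + w
x(W, J) = W*(-4 + 2*W) (x(W, J) = W*(2*W + (1 - 5)) = W*(2*W - 4) = W*(-4 + 2*W))
√(1/(-3932 + x(-62, I)) + 1/(-1076)) = √(1/(-3932 + 2*(-62)*(-2 - 62)) + 1/(-1076)) = √(1/(-3932 + 2*(-62)*(-64)) - 1/1076) = √(1/(-3932 + 7936) - 1/1076) = √(1/4004 - 1/1076) = √(-183/269269) = I*√49276227/269269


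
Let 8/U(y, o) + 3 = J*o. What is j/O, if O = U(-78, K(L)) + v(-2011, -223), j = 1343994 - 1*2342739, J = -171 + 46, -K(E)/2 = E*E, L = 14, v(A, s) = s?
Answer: 48935508765/10926323 ≈ 4478.7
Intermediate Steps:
K(E) = -2*E**2 (K(E) = -2*E*E = -2*E**2)
J = -125
U(y, o) = 8/(-3 - 125*o)
j = -998745 (j = 1343994 - 2342739 = -998745)
O = -10926323/48997 (O = -8/(3 + 125*(-2*14**2)) - 223 = -8/(3 + 125*(-2*196)) - 223 = -8/(3 + 125*(-392)) - 223 = -8/(3 - 49000) - 223 = -8/(-48997) - 223 = -8*(-1/48997) - 223 = 8/48997 - 223 = -10926323/48997 ≈ -223.00)
j/O = -998745/(-10926323/48997) = -998745*(-48997/10926323) = 48935508765/10926323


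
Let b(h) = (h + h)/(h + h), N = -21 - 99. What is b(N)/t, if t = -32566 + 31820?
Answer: -1/746 ≈ -0.0013405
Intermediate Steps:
N = -120
t = -746
b(h) = 1 (b(h) = (2*h)/((2*h)) = (2*h)*(1/(2*h)) = 1)
b(N)/t = 1/(-746) = 1*(-1/746) = -1/746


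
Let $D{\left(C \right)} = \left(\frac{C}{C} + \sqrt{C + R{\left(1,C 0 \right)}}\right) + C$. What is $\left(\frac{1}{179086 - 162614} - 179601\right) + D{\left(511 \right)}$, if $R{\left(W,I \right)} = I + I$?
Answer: $- \frac{2949954007}{16472} + \sqrt{511} \approx -1.7907 \cdot 10^{5}$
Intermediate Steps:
$R{\left(W,I \right)} = 2 I$
$D{\left(C \right)} = 1 + C + \sqrt{C}$ ($D{\left(C \right)} = \left(\frac{C}{C} + \sqrt{C + 2 C 0}\right) + C = \left(1 + \sqrt{C + 2 \cdot 0}\right) + C = \left(1 + \sqrt{C + 0}\right) + C = \left(1 + \sqrt{C}\right) + C = 1 + C + \sqrt{C}$)
$\left(\frac{1}{179086 - 162614} - 179601\right) + D{\left(511 \right)} = \left(\frac{1}{179086 - 162614} - 179601\right) + \left(1 + 511 + \sqrt{511}\right) = \left(\frac{1}{179086 - 162614} - 179601\right) + \left(512 + \sqrt{511}\right) = \left(\frac{1}{16472} - 179601\right) + \left(512 + \sqrt{511}\right) = - \frac{2958387671}{16472} + \left(512 + \sqrt{511}\right) = - \frac{2949954007}{16472} + \sqrt{511}$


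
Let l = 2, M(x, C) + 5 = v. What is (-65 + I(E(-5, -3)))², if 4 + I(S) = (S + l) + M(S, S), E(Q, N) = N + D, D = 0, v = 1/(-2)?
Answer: 22801/4 ≈ 5700.3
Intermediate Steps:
v = -½ ≈ -0.50000
M(x, C) = -11/2 (M(x, C) = -5 - ½ = -11/2)
E(Q, N) = N (E(Q, N) = N + 0 = N)
I(S) = -15/2 + S (I(S) = -4 + ((S + 2) - 11/2) = -4 + ((2 + S) - 11/2) = -4 + (-7/2 + S) = -15/2 + S)
(-65 + I(E(-5, -3)))² = (-65 + (-15/2 - 3))² = (-65 - 21/2)² = (-151/2)² = 22801/4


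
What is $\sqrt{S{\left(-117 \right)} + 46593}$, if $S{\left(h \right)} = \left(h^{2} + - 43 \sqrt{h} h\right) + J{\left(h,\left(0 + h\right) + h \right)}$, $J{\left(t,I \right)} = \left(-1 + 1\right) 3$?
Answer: $3 \sqrt{6698 + 1677 i \sqrt{13}} \approx 265.98 + 102.3 i$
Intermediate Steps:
$J{\left(t,I \right)} = 0$ ($J{\left(t,I \right)} = 0 \cdot 3 = 0$)
$S{\left(h \right)} = h^{2} - 43 h^{\frac{3}{2}}$ ($S{\left(h \right)} = \left(h^{2} + - 43 \sqrt{h} h\right) + 0 = \left(h^{2} - 43 h^{\frac{3}{2}}\right) + 0 = h^{2} - 43 h^{\frac{3}{2}}$)
$\sqrt{S{\left(-117 \right)} + 46593} = \sqrt{\left(\left(-117\right)^{2} - 43 \left(-117\right)^{\frac{3}{2}}\right) + 46593} = \sqrt{\left(13689 - 43 \left(- 351 i \sqrt{13}\right)\right) + 46593} = \sqrt{\left(13689 + 15093 i \sqrt{13}\right) + 46593} = \sqrt{60282 + 15093 i \sqrt{13}}$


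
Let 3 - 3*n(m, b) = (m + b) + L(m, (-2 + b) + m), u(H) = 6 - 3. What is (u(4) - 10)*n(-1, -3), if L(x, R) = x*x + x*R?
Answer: 0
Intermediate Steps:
u(H) = 3
L(x, R) = x² + R*x
n(m, b) = 1 - b/3 - m/3 - m*(-2 + b + 2*m)/3 (n(m, b) = 1 - ((m + b) + m*(((-2 + b) + m) + m))/3 = 1 - ((b + m) + m*((-2 + b + m) + m))/3 = 1 - ((b + m) + m*(-2 + b + 2*m))/3 = 1 - (b + m + m*(-2 + b + 2*m))/3 = 1 + (-b/3 - m/3 - m*(-2 + b + 2*m)/3) = 1 - b/3 - m/3 - m*(-2 + b + 2*m)/3)
(u(4) - 10)*n(-1, -3) = (3 - 10)*(1 - ⅓*(-3) - ⅓*(-1) - ⅓*(-1)*(-2 - 3 + 2*(-1))) = -7*(1 + 1 + ⅓ - ⅓*(-1)*(-2 - 3 - 2)) = -7*(1 + 1 + ⅓ - ⅓*(-1)*(-7)) = -7*(1 + 1 + ⅓ - 7/3) = -7*0 = 0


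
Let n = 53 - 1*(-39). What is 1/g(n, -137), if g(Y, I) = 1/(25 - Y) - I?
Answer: 67/9178 ≈ 0.0073001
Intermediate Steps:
n = 92 (n = 53 + 39 = 92)
1/g(n, -137) = 1/((-1 + 25*(-137) - 1*(-137)*92)/(-25 + 92)) = 1/((-1 - 3425 + 12604)/67) = 1/((1/67)*9178) = 1/(9178/67) = 67/9178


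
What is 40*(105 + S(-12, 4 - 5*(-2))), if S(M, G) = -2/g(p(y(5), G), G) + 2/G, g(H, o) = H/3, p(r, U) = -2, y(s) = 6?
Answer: 30280/7 ≈ 4325.7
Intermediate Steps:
g(H, o) = H/3 (g(H, o) = H*(⅓) = H/3)
S(M, G) = 3 + 2/G (S(M, G) = -2/((⅓)*(-2)) + 2/G = -2/(-⅔) + 2/G = -2*(-3/2) + 2/G = 3 + 2/G)
40*(105 + S(-12, 4 - 5*(-2))) = 40*(105 + (3 + 2/(4 - 5*(-2)))) = 40*(105 + (3 + 2/(4 + 10))) = 40*(105 + (3 + 2/14)) = 40*(105 + (3 + 2*(1/14))) = 40*(105 + (3 + ⅐)) = 40*(105 + 22/7) = 40*(757/7) = 30280/7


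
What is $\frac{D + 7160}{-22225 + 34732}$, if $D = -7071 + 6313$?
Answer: $\frac{194}{379} \approx 0.51187$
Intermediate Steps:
$D = -758$
$\frac{D + 7160}{-22225 + 34732} = \frac{-758 + 7160}{-22225 + 34732} = \frac{6402}{12507} = 6402 \cdot \frac{1}{12507} = \frac{194}{379}$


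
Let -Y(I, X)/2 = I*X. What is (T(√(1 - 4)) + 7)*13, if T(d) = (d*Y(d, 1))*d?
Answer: 91 + 78*I*√3 ≈ 91.0 + 135.1*I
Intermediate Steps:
Y(I, X) = -2*I*X
T(d) = -2*d³ (T(d) = (d*(-2*d*1))*d = (d*(-2*d))*d = (-2*d²)*d = -2*d³)
(T(√(1 - 4)) + 7)*13 = (-2*(1 - 4)^(3/2) + 7)*13 = (-2*(-3*I*√3) + 7)*13 = (-(-6)*I*√3 + 7)*13 = (6*I*√3 + 7)*13 = (7 + 6*I*√3)*13 = 91 + 78*I*√3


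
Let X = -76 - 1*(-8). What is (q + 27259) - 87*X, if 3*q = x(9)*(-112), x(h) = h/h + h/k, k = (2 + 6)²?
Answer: 397589/12 ≈ 33132.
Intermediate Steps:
X = -68 (X = -76 + 8 = -68)
k = 64 (k = 8² = 64)
x(h) = 1 + h/64 (x(h) = h/h + h/64 = 1 + h*(1/64) = 1 + h/64)
q = -511/12 (q = ((1 + (1/64)*9)*(-112))/3 = ((1 + 9/64)*(-112))/3 = ((73/64)*(-112))/3 = (⅓)*(-511/4) = -511/12 ≈ -42.583)
(q + 27259) - 87*X = (-511/12 + 27259) - 87*(-68) = 326597/12 + 5916 = 397589/12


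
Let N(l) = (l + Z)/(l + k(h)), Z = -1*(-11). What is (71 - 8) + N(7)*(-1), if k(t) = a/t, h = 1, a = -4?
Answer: 57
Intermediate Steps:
k(t) = -4/t
Z = 11
N(l) = (11 + l)/(-4 + l) (N(l) = (l + 11)/(l - 4/1) = (11 + l)/(l - 4*1) = (11 + l)/(l - 4) = (11 + l)/(-4 + l))
(71 - 8) + N(7)*(-1) = (71 - 8) + ((11 + 7)/(-4 + 7))*(-1) = 63 + (18/3)*(-1) = 63 + ((⅓)*18)*(-1) = 63 + 6*(-1) = 63 - 6 = 57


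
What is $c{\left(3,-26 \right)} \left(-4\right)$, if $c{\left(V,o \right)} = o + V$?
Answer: $92$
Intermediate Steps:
$c{\left(V,o \right)} = V + o$
$c{\left(3,-26 \right)} \left(-4\right) = \left(3 - 26\right) \left(-4\right) = \left(-23\right) \left(-4\right) = 92$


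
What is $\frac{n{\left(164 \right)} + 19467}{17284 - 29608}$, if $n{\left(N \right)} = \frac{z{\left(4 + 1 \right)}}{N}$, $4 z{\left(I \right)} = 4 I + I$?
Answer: $- \frac{12770377}{8084544} \approx -1.5796$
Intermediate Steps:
$z{\left(I \right)} = \frac{5 I}{4}$ ($z{\left(I \right)} = \frac{4 I + I}{4} = \frac{5 I}{4}$)
$n{\left(N \right)} = \frac{25}{4 N}$ ($n{\left(N \right)} = \frac{\frac{5}{4} \left(4 + 1\right)}{N} = \frac{\frac{5}{4} \cdot 5}{N} = \frac{25}{4 N}$)
$\frac{n{\left(164 \right)} + 19467}{17284 - 29608} = \frac{\frac{25}{4 \cdot 164} + 19467}{17284 - 29608} = \frac{\frac{25}{4} \cdot \frac{1}{164} + 19467}{-12324} = \left(\frac{25}{656} + 19467\right) \left(- \frac{1}{12324}\right) = \frac{12770377}{656} \left(- \frac{1}{12324}\right) = - \frac{12770377}{8084544}$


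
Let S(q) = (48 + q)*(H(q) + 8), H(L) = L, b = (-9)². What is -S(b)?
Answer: -11481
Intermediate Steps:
b = 81
S(q) = (8 + q)*(48 + q) (S(q) = (48 + q)*(q + 8) = (48 + q)*(8 + q) = (8 + q)*(48 + q))
-S(b) = -(384 + 81² + 56*81) = -(384 + 6561 + 4536) = -1*11481 = -11481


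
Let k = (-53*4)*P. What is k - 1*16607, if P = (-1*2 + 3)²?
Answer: -16819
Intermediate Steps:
P = 1 (P = (-2 + 3)² = 1² = 1)
k = -212 (k = -53*4*1 = -212*1 = -212)
k - 1*16607 = -212 - 1*16607 = -212 - 16607 = -16819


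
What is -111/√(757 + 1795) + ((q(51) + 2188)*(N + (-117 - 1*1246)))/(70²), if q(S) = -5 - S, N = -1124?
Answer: -1325571/1225 - 111*√638/1276 ≈ -1084.3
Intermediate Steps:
-111/√(757 + 1795) + ((q(51) + 2188)*(N + (-117 - 1*1246)))/(70²) = -111/√(757 + 1795) + (((-5 - 1*51) + 2188)*(-1124 + (-117 - 1*1246)))/(70²) = -111*√638/1276 + (((-5 - 51) + 2188)*(-1124 + (-117 - 1246)))/4900 = -111*√638/1276 + ((-56 + 2188)*(-1124 - 1363))*(1/4900) = -111*√638/1276 + (2132*(-2487))*(1/4900) = -111*√638/1276 - 5302284*1/4900 = -111*√638/1276 - 1325571/1225 = -1325571/1225 - 111*√638/1276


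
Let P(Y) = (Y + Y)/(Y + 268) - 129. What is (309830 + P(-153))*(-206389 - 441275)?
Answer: -23066753488176/115 ≈ -2.0058e+11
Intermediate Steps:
P(Y) = -129 + 2*Y/(268 + Y) (P(Y) = (2*Y)/(268 + Y) - 129 = 2*Y/(268 + Y) - 129 = -129 + 2*Y/(268 + Y))
(309830 + P(-153))*(-206389 - 441275) = (309830 + (-34572 - 127*(-153))/(268 - 153))*(-206389 - 441275) = (309830 + (-34572 + 19431)/115)*(-647664) = (309830 + (1/115)*(-15141))*(-647664) = (309830 - 15141/115)*(-647664) = (35615309/115)*(-647664) = -23066753488176/115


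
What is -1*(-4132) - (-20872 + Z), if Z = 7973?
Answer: 17031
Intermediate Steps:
-1*(-4132) - (-20872 + Z) = -1*(-4132) - (-20872 + 7973) = 4132 - 1*(-12899) = 4132 + 12899 = 17031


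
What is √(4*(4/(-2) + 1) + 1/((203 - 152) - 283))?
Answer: I*√53882/116 ≈ 2.0011*I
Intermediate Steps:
√(4*(4/(-2) + 1) + 1/((203 - 152) - 283)) = √(4*(4*(-½) + 1) + 1/(51 - 283)) = √(4*(-2 + 1) + 1/(-232)) = √(4*(-1) - 1/232) = √(-4 - 1/232) = √(-929/232) = I*√53882/116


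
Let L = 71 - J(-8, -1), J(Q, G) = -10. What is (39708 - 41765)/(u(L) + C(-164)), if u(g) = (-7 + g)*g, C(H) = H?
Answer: -187/530 ≈ -0.35283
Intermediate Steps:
L = 81 (L = 71 - 1*(-10) = 71 + 10 = 81)
u(g) = g*(-7 + g)
(39708 - 41765)/(u(L) + C(-164)) = (39708 - 41765)/(81*(-7 + 81) - 164) = -2057/(81*74 - 164) = -2057/(5994 - 164) = -2057/5830 = -2057*1/5830 = -187/530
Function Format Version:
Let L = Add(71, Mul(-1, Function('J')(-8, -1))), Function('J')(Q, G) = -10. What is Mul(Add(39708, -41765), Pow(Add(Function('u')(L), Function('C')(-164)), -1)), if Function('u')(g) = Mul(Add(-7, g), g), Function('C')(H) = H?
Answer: Rational(-187, 530) ≈ -0.35283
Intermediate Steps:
L = 81 (L = Add(71, Mul(-1, -10)) = Add(71, 10) = 81)
Function('u')(g) = Mul(g, Add(-7, g))
Mul(Add(39708, -41765), Pow(Add(Function('u')(L), Function('C')(-164)), -1)) = Mul(Add(39708, -41765), Pow(Add(Mul(81, Add(-7, 81)), -164), -1)) = Mul(-2057, Pow(Add(Mul(81, 74), -164), -1)) = Mul(-2057, Pow(Add(5994, -164), -1)) = Mul(-2057, Pow(5830, -1)) = Mul(-2057, Rational(1, 5830)) = Rational(-187, 530)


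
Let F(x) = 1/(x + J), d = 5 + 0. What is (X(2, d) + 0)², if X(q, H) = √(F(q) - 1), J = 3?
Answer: -⅘ ≈ -0.80000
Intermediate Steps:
d = 5
F(x) = 1/(3 + x) (F(x) = 1/(x + 3) = 1/(3 + x))
X(q, H) = √(-1 + 1/(3 + q)) (X(q, H) = √(1/(3 + q) - 1) = √(-1 + 1/(3 + q)))
(X(2, d) + 0)² = (√((-2 - 1*2)/(3 + 2)) + 0)² = (√((-2 - 2)/5) + 0)² = (√((⅕)*(-4)) + 0)² = (√(-⅘) + 0)² = (2*I*√5/5 + 0)² = (2*I*√5/5)² = -⅘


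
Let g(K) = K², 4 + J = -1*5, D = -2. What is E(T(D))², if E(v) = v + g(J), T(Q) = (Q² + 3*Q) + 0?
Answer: 6241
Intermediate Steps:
J = -9 (J = -4 - 1*5 = -4 - 5 = -9)
T(Q) = Q² + 3*Q
E(v) = 81 + v (E(v) = v + (-9)² = v + 81 = 81 + v)
E(T(D))² = (81 - 2*(3 - 2))² = (81 - 2*1)² = (81 - 2)² = 79² = 6241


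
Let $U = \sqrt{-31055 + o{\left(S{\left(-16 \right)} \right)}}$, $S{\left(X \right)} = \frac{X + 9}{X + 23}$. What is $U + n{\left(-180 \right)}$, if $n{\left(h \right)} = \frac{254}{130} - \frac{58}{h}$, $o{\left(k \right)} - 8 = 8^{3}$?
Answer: $\frac{2663}{1170} + i \sqrt{30535} \approx 2.2761 + 174.74 i$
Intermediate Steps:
$S{\left(X \right)} = \frac{9 + X}{23 + X}$
$o{\left(k \right)} = 520$ ($o{\left(k \right)} = 8 + 8^{3} = 8 + 512 = 520$)
$n{\left(h \right)} = \frac{127}{65} - \frac{58}{h}$ ($n{\left(h \right)} = 254 \cdot \frac{1}{130} - \frac{58}{h} = \frac{127}{65} - \frac{58}{h}$)
$U = i \sqrt{30535}$ ($U = \sqrt{-31055 + 520} = \sqrt{-30535} = i \sqrt{30535} \approx 174.74 i$)
$U + n{\left(-180 \right)} = i \sqrt{30535} + \left(\frac{127}{65} - \frac{58}{-180}\right) = i \sqrt{30535} + \left(\frac{127}{65} - - \frac{29}{90}\right) = i \sqrt{30535} + \left(\frac{127}{65} + \frac{29}{90}\right) = i \sqrt{30535} + \frac{2663}{1170} = \frac{2663}{1170} + i \sqrt{30535}$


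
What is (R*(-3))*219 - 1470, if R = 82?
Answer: -55344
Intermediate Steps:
(R*(-3))*219 - 1470 = (82*(-3))*219 - 1470 = -246*219 - 1470 = -53874 - 1470 = -55344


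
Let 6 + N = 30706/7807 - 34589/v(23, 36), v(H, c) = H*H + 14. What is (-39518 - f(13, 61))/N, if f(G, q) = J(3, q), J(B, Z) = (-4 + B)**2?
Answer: 167528984319/278798171 ≈ 600.90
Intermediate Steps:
f(G, q) = 1 (f(G, q) = (-4 + 3)**2 = (-1)**2 = 1)
v(H, c) = 14 + H**2 (v(H, c) = H**2 + 14 = 14 + H**2)
N = -278798171/4239201 (N = -6 + (30706/7807 - 34589/(14 + 23**2)) = -6 + (30706*(1/7807) - 34589/(14 + 529)) = -6 + (30706/7807 - 34589/543) = -6 - 253362965/4239201 = -278798171/4239201 ≈ -65.767)
(-39518 - f(13, 61))/N = (-39518 - 1*1)/(-278798171/4239201) = (-39518 - 1)*(-4239201/278798171) = -39519*(-4239201/278798171) = 167528984319/278798171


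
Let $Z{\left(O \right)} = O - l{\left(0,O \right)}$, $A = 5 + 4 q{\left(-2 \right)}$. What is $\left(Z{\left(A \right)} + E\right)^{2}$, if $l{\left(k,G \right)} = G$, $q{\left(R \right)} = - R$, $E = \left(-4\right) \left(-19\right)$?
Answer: $5776$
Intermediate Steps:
$E = 76$
$A = 13$ ($A = 5 + 4 \left(\left(-1\right) \left(-2\right)\right) = 5 + 4 \cdot 2 = 5 + 8 = 13$)
$Z{\left(O \right)} = 0$ ($Z{\left(O \right)} = O - O = 0$)
$\left(Z{\left(A \right)} + E\right)^{2} = \left(0 + 76\right)^{2} = 76^{2} = 5776$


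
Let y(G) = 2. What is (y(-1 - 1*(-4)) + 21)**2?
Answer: 529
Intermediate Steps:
(y(-1 - 1*(-4)) + 21)**2 = (2 + 21)**2 = 23**2 = 529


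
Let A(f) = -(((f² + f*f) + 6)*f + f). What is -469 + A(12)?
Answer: -4009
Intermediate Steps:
A(f) = -f - f*(6 + 2*f²) (A(f) = -(((f² + f²) + 6)*f + f) = -((2*f² + 6)*f + f) = -((6 + 2*f²)*f + f) = -(f*(6 + 2*f²) + f) = -(f + f*(6 + 2*f²)) = -f - f*(6 + 2*f²))
-469 + A(12) = -469 - 1*12*(7 + 2*12²) = -469 - 1*12*(7 + 2*144) = -469 - 1*12*(7 + 288) = -469 - 1*12*295 = -469 - 3540 = -4009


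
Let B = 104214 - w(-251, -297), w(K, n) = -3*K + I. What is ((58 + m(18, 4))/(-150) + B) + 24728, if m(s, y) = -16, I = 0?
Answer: 3204718/25 ≈ 1.2819e+5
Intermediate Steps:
w(K, n) = -3*K (w(K, n) = -3*K + 0 = -3*K)
B = 103461 (B = 104214 - (-3)*(-251) = 104214 - 1*753 = 104214 - 753 = 103461)
((58 + m(18, 4))/(-150) + B) + 24728 = ((58 - 16)/(-150) + 103461) + 24728 = (42*(-1/150) + 103461) + 24728 = (-7/25 + 103461) + 24728 = 2586518/25 + 24728 = 3204718/25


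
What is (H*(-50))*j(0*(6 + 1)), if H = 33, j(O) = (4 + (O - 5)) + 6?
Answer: -8250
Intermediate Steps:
j(O) = 5 + O (j(O) = (4 + (-5 + O)) + 6 = (-1 + O) + 6 = 5 + O)
(H*(-50))*j(0*(6 + 1)) = (33*(-50))*(5 + 0*(6 + 1)) = -1650*(5 + 0*7) = -1650*(5 + 0) = -1650*5 = -8250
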